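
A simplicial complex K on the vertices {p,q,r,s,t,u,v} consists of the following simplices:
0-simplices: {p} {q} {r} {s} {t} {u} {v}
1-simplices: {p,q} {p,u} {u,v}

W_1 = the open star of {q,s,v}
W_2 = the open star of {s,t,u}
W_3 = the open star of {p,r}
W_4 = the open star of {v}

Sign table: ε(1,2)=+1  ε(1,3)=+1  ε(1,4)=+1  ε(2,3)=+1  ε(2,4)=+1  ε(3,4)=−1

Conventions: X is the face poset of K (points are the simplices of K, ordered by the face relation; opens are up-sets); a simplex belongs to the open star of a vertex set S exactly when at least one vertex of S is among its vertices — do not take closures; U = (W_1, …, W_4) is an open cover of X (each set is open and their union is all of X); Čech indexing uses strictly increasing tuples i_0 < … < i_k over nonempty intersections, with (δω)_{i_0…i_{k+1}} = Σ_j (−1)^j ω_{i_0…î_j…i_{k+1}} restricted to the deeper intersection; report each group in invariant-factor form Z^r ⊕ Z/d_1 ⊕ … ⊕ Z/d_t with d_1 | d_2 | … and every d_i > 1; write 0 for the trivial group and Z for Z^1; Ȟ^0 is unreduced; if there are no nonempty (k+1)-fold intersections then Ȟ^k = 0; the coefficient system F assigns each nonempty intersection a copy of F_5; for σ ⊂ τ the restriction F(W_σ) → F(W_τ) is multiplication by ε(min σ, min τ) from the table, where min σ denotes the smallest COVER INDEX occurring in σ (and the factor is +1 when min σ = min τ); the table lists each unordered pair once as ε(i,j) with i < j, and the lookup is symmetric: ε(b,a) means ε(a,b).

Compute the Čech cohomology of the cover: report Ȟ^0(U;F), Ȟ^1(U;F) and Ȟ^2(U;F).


Ȟ^0(U;F) ≅ Z/5, Ȟ^1(U;F) ≅ Z/5, Ȟ^2(U;F) ≅ 0

nonempty intersections:
  W1={{q},{s},{v},{p,q},{u,v}} W2={{s},{t},{u},{p,u},{u,v}} W3={{p},{r},{p,q},{p,u}} W4={{v},{u,v}}
  W12={{s},{u,v}} W13={{p,q}} W14={{v},{u,v}} W23={{p,u}} W24={{u,v}}
  W124={{u,v}}
C dims 4,5,1; δ0: rk_F5 3; δ1: rk_F5 1
Ȟ^0: (4−3)−0=1 ⇒ Z/5
Ȟ^1: (5−1)−3=1 ⇒ Z/5
Ȟ^2: (1−0)−1=0 ⇒ 0


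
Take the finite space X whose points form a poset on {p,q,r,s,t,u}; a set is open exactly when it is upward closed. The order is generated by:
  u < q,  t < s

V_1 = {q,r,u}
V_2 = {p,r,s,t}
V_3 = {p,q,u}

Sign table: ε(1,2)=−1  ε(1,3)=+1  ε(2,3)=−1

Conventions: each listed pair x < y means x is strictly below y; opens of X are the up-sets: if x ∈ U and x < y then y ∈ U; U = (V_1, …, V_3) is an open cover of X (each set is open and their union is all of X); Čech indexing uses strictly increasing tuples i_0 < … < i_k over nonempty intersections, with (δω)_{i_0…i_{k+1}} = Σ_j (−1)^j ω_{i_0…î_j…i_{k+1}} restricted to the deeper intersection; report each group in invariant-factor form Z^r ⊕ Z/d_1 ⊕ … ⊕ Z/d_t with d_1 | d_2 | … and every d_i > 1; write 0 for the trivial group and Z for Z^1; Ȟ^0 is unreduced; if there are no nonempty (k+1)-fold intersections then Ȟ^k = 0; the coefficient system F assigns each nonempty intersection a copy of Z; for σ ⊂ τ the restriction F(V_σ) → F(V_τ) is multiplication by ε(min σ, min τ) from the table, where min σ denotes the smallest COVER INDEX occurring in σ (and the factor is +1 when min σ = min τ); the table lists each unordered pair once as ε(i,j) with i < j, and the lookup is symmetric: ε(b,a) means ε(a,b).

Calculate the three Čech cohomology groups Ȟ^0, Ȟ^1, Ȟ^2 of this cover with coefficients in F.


nerve simplices:
  V12={r} V13={q,u} V23={p}
C dims 3,3; δ0: rk 2, SNF 1^2
degree 0: 3−2−0 = 1 → Ȟ^0 ≅ Z
degree 1: 3−0−2 = 1 → Ȟ^1 ≅ Z
degree 2: 0−0−0 = 0 → Ȟ^2 ≅ 0

Ȟ^0 = Z, Ȟ^1 = Z and Ȟ^2 = 0


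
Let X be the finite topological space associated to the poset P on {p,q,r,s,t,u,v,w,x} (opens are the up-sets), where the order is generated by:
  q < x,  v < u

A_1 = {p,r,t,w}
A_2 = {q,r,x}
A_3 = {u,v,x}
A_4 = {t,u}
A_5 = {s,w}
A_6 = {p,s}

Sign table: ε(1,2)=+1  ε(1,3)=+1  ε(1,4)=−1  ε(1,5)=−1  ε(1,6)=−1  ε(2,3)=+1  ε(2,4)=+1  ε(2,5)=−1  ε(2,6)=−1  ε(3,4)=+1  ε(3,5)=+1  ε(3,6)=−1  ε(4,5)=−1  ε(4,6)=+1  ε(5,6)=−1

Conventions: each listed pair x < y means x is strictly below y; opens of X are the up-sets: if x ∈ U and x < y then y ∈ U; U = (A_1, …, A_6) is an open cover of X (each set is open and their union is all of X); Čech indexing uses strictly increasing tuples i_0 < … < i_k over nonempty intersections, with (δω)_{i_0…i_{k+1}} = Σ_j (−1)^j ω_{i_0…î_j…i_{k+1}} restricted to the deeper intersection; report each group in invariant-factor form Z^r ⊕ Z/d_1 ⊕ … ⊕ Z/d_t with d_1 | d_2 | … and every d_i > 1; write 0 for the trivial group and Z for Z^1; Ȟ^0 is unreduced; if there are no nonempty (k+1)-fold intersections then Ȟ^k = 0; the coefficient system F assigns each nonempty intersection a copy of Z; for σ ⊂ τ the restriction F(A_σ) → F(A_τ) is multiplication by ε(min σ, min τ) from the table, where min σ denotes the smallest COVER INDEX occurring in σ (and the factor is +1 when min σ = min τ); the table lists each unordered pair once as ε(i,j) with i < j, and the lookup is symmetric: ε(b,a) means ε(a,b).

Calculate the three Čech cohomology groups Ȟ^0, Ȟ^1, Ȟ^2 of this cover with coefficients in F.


Ȟ^0 = 0, Ȟ^1 = Z ⊕ Z/2 and Ȟ^2 = 0

nerve simplices:
  A12={r} A14={t} A15={w} A16={p} A23={x} A34={u} A56={s}
C dims 6,7; δ0: rk 6, SNF 1^5·2
degree 0: 6−6−0 = 0 → Ȟ^0 ≅ 0
degree 1: 7−0−6 = 1 plus torsion [2] → Ȟ^1 ≅ Z ⊕ Z/2
degree 2: 0−0−0 = 0 → Ȟ^2 ≅ 0


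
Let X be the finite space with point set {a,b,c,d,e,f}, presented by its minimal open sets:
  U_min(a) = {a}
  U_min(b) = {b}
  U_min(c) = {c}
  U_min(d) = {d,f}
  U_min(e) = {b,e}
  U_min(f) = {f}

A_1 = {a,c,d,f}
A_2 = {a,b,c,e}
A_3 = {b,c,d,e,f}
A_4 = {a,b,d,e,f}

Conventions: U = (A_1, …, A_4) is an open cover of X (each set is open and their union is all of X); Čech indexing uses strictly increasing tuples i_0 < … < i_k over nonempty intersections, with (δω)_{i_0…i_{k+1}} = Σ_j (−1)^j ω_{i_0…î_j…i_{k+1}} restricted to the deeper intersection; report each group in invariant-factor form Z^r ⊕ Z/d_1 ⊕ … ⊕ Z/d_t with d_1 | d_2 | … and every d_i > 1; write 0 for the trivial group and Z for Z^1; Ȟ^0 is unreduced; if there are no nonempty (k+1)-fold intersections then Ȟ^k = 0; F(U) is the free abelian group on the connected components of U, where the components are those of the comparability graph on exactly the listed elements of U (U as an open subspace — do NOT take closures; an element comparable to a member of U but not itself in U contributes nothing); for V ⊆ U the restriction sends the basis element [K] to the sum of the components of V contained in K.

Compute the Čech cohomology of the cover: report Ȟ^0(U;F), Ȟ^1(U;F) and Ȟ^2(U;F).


nerve of the cover:
  A12={a,c} A13={c,d,f} A14={a,d,f} A23={b,c,e} A24={a,b,e} A34={b,d,e,f}
  A123={c} A124={a} A134={d,f} A234={b,e}
components per intersection:
  A1: {a} {c} {d,f}
  A2: {a} {b,e} {c}
  A3: {b,e} {c} {d,f}
  A4: {a} {b,e} {d,f}
  A12: {a} {c}
  A13: {c} {d,f}
  A14: {a} {d,f}
  A23: {b,e} {c}
  A24: {a} {b,e}
  A34: {b,e} {d,f}
  A123: {c}
  A124: {a}
  A134: {d,f}
  A234: {b,e}
C dims 12,12,4; δ0: rk 8, SNF 1^8; δ1: rk 4, SNF 1^4
Ȟ^0 = (12 − 8) − 0 = 4, so Ȟ^0 ≅ Z^4
Ȟ^1 = (12 − 4) − 8 = 0, so Ȟ^1 ≅ 0
Ȟ^2 = (4 − 0) − 4 = 0, so Ȟ^2 ≅ 0

Ȟ^0 ≅ Z^4; Ȟ^1 ≅ 0; Ȟ^2 ≅ 0


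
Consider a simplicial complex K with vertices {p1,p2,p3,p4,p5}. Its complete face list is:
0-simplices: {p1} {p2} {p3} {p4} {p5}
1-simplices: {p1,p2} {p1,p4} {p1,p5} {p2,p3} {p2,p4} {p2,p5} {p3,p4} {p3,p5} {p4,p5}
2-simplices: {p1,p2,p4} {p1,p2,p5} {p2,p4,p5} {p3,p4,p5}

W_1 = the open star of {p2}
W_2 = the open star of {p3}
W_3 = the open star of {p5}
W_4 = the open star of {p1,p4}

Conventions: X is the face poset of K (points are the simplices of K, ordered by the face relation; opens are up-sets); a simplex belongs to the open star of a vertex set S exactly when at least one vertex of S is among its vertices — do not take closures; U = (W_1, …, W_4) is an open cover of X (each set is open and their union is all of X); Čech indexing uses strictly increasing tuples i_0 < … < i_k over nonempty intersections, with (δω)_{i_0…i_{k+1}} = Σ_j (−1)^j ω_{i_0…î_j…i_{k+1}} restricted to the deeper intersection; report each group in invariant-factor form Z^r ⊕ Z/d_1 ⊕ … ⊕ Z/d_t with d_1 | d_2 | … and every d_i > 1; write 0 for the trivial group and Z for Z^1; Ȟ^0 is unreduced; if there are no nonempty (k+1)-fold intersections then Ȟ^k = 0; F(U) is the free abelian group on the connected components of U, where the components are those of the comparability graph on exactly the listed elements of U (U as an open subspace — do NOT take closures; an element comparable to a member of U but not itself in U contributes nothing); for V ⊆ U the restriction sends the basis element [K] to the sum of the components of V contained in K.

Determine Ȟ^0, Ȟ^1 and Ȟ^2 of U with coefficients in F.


nerve of the cover:
  W1={{p2},{p1,p2},{p2,p3},{p2,p4},{p2,p5},{p1,p2,p4},{p1,p2,p5},{p2,p4,p5}} W2={{p3},{p2,p3},{p3,p4},{p3,p5},{p3,p4,p5}} W3={{p5},{p1,p5},{p2,p5},{p3,p5},{p4,p5},{p1,p2,p5},{p2,p4,p5},{p3,p4,p5}} W4={{p1},{p4},{p1,p2},{p1,p4},{p1,p5},{p2,p4},{p3,p4},{p4,p5},{p1,p2,p4},{p1,p2,p5},{p2,p4,p5},{p3,p4,p5}}
  W12={{p2,p3}} W13={{p2,p5},{p1,p2,p5},{p2,p4,p5}} W14={{p1,p2},{p2,p4},{p1,p2,p4},{p1,p2,p5},{p2,p4,p5}} W23={{p3,p5},{p3,p4,p5}} W24={{p3,p4},{p3,p4,p5}} W34={{p1,p5},{p4,p5},{p1,p2,p5},{p2,p4,p5},{p3,p4,p5}}
  W134={{p1,p2,p5},{p2,p4,p5}} W234={{p3,p4,p5}}
components per intersection:
  W1: {{p2},{p1,p2},{p2,p3},{p2,p4},{p2,p5},{p1,p2,p4},{p1,p2,p5},{p2,p4,p5}}
  W2: {{p3},{p2,p3},{p3,p4},{p3,p5},{p3,p4,p5}}
  W3: {{p5},{p1,p5},{p2,p5},{p3,p5},{p4,p5},{p1,p2,p5},{p2,p4,p5},{p3,p4,p5}}
  W4: {{p1},{p4},{p1,p2},{p1,p4},{p1,p5},{p2,p4},{p3,p4},{p4,p5},{p1,p2,p4},{p1,p2,p5},{p2,p4,p5},{p3,p4,p5}}
  W12: {{p2,p3}}
  W13: {{p2,p5},{p1,p2,p5},{p2,p4,p5}}
  W14: {{p1,p2},{p2,p4},{p1,p2,p4},{p1,p2,p5},{p2,p4,p5}}
  W23: {{p3,p5},{p3,p4,p5}}
  W24: {{p3,p4},{p3,p4,p5}}
  W34: {{p1,p5},{p1,p2,p5}} {{p4,p5},{p2,p4,p5},{p3,p4,p5}}
  W134: {{p1,p2,p5}} {{p2,p4,p5}}
  W234: {{p3,p4,p5}}
C dims 4,7,3; δ0: rk 3, SNF 1^3; δ1: rk 3, SNF 1^3
Ȟ^0 = (4 − 3) − 0 = 1, so Ȟ^0 ≅ Z
Ȟ^1 = (7 − 3) − 3 = 1, so Ȟ^1 ≅ Z
Ȟ^2 = (3 − 0) − 3 = 0, so Ȟ^2 ≅ 0

Ȟ^0 ≅ Z,  Ȟ^1 ≅ Z,  Ȟ^2 ≅ 0


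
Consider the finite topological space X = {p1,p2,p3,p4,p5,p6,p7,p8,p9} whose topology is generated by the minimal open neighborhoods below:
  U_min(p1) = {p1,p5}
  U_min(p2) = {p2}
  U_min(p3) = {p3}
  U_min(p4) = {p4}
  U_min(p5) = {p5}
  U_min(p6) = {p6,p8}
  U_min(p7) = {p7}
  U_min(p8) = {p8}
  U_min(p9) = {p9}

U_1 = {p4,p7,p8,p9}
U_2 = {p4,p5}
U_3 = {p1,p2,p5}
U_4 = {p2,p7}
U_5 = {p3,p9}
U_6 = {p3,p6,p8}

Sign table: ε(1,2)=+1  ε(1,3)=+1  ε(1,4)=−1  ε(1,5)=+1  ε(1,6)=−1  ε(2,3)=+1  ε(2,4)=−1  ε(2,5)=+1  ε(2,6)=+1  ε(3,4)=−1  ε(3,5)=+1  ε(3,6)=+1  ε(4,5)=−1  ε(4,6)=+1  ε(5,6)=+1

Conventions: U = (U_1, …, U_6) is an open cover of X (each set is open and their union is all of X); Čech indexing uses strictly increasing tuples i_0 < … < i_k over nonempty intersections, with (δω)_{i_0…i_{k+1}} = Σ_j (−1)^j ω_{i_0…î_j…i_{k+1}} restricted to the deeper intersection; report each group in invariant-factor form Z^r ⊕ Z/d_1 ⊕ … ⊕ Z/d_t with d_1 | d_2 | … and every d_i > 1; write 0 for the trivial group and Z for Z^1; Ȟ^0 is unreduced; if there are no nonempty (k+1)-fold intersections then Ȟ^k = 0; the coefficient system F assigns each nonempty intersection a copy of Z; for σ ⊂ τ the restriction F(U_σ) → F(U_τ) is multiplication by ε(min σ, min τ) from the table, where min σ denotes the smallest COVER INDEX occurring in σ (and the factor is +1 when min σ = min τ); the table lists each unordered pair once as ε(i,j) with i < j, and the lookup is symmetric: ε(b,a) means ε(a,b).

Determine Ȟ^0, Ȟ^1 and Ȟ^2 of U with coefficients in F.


cover nerve:
  U12={p4} U14={p7} U15={p9} U16={p8} U23={p5} U34={p2} U56={p3}
C dims 6,7; δ0: rk 6, SNF 1^5·2
Ȟ^0: (6−6)−0=0 ⇒ 0
Ȟ^1: (7−0)−6=1 plus torsion [2] ⇒ Z ⊕ Z/2
Ȟ^2: (0−0)−0=0 ⇒ 0

Ȟ^0 = 0, Ȟ^1 = Z ⊕ Z/2 and Ȟ^2 = 0


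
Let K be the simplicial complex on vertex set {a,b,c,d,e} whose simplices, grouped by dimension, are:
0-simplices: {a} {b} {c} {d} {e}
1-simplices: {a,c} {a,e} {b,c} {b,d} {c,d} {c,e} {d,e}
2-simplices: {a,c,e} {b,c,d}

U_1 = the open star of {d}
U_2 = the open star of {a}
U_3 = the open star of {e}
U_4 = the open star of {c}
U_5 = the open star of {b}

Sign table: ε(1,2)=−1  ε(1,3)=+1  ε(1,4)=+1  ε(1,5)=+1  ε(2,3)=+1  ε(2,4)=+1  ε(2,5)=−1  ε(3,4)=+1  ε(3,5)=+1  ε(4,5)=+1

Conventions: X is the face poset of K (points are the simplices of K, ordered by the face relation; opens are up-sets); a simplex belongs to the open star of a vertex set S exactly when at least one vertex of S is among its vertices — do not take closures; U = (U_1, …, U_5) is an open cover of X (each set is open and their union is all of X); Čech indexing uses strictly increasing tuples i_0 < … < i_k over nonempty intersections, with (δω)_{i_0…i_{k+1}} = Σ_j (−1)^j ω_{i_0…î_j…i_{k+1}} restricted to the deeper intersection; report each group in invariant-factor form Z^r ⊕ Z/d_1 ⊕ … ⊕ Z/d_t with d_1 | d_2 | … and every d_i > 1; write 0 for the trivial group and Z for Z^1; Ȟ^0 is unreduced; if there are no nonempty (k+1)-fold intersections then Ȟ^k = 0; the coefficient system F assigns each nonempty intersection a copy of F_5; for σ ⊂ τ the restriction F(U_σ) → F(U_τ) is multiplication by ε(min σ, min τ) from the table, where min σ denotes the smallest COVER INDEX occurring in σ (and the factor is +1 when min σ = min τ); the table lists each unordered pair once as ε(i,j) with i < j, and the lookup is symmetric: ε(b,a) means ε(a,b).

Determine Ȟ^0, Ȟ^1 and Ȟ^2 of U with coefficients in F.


nonempty intersections:
  U1={{d},{b,d},{c,d},{d,e},{b,c,d}} U2={{a},{a,c},{a,e},{a,c,e}} U3={{e},{a,e},{c,e},{d,e},{a,c,e}} U4={{c},{a,c},{b,c},{c,d},{c,e},{a,c,e},{b,c,d}} U5={{b},{b,c},{b,d},{b,c,d}}
  U13={{d,e}} U14={{c,d},{b,c,d}} U15={{b,d},{b,c,d}} U23={{a,e},{a,c,e}} U24={{a,c},{a,c,e}} U34={{c,e},{a,c,e}} U45={{b,c},{b,c,d}}
  U145={{b,c,d}} U234={{a,c,e}}
C dims 5,7,2; δ0: rk_F5 4; δ1: rk_F5 2
Ȟ^0: (5−4)−0=1 ⇒ Z/5
Ȟ^1: (7−2)−4=1 ⇒ Z/5
Ȟ^2: (2−0)−2=0 ⇒ 0

Ȟ^0 = Z/5, Ȟ^1 = Z/5, Ȟ^2 = 0


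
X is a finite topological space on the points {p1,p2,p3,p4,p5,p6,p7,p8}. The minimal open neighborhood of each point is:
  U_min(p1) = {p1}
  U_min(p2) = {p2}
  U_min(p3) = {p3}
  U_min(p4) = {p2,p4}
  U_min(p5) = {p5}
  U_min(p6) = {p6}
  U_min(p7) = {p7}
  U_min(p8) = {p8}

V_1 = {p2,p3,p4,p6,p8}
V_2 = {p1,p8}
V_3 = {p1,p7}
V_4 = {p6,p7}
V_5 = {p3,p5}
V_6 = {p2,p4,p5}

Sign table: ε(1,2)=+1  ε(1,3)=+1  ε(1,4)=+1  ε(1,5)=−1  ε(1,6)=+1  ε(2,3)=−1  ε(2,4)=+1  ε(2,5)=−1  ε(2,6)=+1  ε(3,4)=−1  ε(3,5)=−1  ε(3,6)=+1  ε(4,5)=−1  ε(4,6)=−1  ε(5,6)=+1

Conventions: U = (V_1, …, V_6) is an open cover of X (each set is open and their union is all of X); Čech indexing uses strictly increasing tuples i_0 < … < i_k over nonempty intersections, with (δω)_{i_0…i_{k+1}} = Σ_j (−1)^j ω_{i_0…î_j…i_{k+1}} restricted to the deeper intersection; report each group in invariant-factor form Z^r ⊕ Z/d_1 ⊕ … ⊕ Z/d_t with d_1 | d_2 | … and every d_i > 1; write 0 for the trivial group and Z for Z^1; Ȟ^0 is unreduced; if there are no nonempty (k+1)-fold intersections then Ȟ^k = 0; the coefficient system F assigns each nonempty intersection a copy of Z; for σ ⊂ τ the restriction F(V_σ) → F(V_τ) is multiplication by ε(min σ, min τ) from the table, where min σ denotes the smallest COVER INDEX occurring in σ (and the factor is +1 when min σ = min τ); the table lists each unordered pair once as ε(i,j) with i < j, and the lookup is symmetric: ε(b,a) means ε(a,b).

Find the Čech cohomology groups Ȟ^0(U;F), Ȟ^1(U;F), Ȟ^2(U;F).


nonempty overlaps:
  V12={p8} V14={p6} V15={p3} V16={p2,p4} V23={p1} V34={p7} V56={p5}
C dims 6,7; δ0: rk 6, SNF 1^5·2
degree 0: 6−6−0 = 0 → Ȟ^0 ≅ 0
degree 1: 7−0−6 = 1 plus torsion [2] → Ȟ^1 ≅ Z ⊕ Z/2
degree 2: 0−0−0 = 0 → Ȟ^2 ≅ 0

Ȟ^0(U;F) ≅ 0,  Ȟ^1(U;F) ≅ Z ⊕ Z/2,  Ȟ^2(U;F) ≅ 0


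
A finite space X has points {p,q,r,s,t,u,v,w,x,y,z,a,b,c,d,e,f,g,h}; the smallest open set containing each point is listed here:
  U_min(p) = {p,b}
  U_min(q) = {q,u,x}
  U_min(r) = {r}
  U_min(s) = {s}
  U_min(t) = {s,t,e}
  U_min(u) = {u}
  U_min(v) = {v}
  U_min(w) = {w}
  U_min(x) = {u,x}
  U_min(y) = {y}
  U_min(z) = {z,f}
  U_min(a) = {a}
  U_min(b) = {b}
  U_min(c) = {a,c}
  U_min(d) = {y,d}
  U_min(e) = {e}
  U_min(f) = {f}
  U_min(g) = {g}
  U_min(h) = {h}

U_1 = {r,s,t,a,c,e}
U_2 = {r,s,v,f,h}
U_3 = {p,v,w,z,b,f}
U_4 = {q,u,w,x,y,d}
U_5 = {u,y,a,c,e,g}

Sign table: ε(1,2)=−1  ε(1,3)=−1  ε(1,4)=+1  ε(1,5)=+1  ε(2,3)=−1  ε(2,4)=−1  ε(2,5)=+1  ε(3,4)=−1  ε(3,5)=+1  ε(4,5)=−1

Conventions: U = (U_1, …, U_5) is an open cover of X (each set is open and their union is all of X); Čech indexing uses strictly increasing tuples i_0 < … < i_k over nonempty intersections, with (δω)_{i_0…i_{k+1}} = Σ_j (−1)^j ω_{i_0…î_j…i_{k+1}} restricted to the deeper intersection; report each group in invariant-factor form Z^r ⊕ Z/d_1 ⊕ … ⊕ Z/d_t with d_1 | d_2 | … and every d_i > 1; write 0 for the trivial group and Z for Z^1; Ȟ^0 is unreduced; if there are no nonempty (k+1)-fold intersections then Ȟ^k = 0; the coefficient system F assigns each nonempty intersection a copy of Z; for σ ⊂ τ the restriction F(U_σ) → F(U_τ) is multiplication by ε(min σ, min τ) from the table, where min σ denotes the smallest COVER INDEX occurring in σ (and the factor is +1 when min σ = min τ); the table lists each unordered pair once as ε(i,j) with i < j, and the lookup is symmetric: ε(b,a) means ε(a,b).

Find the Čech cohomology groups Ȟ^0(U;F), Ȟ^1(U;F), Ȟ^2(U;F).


cover nerve:
  U12={r,s} U15={a,c,e} U23={v,f} U34={w} U45={u,y}
C dims 5,5; δ0: rk 4, SNF 1^4
Ȟ^0: (5−4)−0=1 ⇒ Z
Ȟ^1: (5−0)−4=1 ⇒ Z
Ȟ^2: (0−0)−0=0 ⇒ 0

Ȟ^0(U;F) ≅ Z,  Ȟ^1(U;F) ≅ Z,  Ȟ^2(U;F) ≅ 0


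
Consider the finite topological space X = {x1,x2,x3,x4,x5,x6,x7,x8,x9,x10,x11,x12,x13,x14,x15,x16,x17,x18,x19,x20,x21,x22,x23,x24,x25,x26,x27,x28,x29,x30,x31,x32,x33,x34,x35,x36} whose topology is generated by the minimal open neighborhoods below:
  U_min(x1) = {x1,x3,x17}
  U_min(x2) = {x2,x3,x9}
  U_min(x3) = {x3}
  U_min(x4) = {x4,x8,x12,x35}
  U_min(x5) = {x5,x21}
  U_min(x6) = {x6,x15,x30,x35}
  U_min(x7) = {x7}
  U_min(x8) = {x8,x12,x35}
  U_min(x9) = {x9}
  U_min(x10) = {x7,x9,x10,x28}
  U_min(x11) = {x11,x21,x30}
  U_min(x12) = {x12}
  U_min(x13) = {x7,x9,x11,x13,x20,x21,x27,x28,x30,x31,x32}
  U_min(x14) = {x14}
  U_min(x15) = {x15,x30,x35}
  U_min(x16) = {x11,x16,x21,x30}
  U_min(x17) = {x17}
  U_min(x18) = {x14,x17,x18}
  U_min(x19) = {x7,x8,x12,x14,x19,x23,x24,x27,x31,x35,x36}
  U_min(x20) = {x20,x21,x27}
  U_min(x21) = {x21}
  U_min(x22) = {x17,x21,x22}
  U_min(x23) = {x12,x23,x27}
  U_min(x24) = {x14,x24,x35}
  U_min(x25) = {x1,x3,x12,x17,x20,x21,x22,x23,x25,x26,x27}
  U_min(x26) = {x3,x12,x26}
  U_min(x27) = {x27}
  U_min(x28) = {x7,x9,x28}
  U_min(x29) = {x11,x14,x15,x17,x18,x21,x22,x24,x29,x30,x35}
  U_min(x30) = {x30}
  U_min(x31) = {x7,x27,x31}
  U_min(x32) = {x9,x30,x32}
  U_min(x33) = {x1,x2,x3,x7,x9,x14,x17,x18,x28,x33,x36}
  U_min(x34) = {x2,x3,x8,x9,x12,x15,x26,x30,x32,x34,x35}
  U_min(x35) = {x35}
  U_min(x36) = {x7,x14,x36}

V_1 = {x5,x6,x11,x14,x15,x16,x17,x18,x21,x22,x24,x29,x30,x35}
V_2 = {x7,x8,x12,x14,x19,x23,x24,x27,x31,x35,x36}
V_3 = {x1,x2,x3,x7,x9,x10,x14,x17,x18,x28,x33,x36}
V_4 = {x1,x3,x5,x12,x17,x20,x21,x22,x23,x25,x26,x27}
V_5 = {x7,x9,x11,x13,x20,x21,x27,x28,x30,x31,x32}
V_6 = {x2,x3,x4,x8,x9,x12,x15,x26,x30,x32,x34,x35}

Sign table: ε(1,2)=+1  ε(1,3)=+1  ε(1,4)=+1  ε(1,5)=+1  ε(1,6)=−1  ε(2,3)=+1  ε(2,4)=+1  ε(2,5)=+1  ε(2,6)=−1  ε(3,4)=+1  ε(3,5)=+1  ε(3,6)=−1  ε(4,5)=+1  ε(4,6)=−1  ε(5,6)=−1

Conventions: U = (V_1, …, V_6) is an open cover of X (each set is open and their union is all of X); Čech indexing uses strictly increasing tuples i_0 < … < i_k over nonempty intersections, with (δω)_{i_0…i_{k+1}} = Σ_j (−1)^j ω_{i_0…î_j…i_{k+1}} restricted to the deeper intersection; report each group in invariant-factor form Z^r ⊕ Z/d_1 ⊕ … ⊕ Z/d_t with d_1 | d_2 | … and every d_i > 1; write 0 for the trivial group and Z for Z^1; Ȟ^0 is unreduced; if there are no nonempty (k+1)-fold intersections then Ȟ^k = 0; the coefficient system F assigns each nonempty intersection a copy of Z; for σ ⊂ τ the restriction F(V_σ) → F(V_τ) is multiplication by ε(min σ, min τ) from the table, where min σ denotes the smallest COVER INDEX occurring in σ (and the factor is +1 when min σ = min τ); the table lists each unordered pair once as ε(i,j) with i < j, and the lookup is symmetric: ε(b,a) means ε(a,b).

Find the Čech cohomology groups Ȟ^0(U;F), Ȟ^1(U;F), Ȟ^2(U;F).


intersection data:
  V12={x14,x24,x35} V13={x14,x17,x18} V14={x5,x17,x21,x22} V15={x11,x21,x30} V16={x15,x30,x35} V23={x7,x14,x36} V24={x12,x23,x27} V25={x7,x27,x31} V26={x8,x12,x35} V34={x1,x3,x17} V35={x7,x9,x28} V36={x2,x3,x9} V45={x20,x21,x27} V46={x3,x12,x26} V56={x9,x30,x32}
  V123={x14} V126={x35} V134={x17} V145={x21} V156={x30} V235={x7} V245={x27} V246={x12} V346={x3} V356={x9}
C dims 6,15,10; δ0: rk 5, SNF 1^5; δ1: rk 10, SNF 1^9·2
Ȟ^0 = (6 − 5) − 0 = 1, so Ȟ^0 ≅ Z
Ȟ^1 = (15 − 10) − 5 = 0, so Ȟ^1 ≅ 0
Ȟ^2 = (10 − 0) − 10 = 0 plus torsion [2], so Ȟ^2 ≅ Z/2

Ȟ^0(U;F) ≅ Z, Ȟ^1(U;F) ≅ 0 and Ȟ^2(U;F) ≅ Z/2


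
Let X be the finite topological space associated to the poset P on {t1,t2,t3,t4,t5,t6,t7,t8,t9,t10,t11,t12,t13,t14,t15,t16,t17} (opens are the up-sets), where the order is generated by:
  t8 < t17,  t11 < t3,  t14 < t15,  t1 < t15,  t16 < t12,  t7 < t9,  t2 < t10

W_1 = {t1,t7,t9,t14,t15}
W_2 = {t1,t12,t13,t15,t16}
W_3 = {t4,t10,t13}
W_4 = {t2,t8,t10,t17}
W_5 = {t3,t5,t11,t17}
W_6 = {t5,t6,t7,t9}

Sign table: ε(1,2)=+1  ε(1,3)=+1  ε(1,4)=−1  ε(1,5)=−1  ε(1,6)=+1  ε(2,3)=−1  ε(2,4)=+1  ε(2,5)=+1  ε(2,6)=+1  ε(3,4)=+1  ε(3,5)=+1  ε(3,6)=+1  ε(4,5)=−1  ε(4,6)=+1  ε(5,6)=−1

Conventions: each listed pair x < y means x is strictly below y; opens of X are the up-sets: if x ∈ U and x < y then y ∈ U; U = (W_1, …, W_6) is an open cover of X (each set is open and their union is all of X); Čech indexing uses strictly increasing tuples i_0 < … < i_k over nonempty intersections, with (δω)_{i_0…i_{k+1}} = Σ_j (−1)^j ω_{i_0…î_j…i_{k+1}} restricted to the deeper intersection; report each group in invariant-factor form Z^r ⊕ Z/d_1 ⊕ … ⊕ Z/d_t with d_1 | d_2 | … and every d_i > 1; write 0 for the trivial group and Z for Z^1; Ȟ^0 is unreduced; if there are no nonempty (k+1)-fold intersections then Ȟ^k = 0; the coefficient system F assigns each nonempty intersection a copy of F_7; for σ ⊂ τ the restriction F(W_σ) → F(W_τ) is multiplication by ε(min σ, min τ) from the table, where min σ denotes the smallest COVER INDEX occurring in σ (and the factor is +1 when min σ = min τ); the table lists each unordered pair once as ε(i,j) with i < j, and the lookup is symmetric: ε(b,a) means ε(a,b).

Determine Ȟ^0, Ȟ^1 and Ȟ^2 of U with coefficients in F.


nonempty overlaps:
  W12={t1,t15} W16={t7,t9} W23={t13} W34={t10} W45={t17} W56={t5}
C dims 6,6; δ0: rk_F7 6
degree 0: 6−6−0 = 0 → Ȟ^0 ≅ 0
degree 1: 6−0−6 = 0 → Ȟ^1 ≅ 0
degree 2: 0−0−0 = 0 → Ȟ^2 ≅ 0

Ȟ^0 = 0,  Ȟ^1 = 0,  Ȟ^2 = 0


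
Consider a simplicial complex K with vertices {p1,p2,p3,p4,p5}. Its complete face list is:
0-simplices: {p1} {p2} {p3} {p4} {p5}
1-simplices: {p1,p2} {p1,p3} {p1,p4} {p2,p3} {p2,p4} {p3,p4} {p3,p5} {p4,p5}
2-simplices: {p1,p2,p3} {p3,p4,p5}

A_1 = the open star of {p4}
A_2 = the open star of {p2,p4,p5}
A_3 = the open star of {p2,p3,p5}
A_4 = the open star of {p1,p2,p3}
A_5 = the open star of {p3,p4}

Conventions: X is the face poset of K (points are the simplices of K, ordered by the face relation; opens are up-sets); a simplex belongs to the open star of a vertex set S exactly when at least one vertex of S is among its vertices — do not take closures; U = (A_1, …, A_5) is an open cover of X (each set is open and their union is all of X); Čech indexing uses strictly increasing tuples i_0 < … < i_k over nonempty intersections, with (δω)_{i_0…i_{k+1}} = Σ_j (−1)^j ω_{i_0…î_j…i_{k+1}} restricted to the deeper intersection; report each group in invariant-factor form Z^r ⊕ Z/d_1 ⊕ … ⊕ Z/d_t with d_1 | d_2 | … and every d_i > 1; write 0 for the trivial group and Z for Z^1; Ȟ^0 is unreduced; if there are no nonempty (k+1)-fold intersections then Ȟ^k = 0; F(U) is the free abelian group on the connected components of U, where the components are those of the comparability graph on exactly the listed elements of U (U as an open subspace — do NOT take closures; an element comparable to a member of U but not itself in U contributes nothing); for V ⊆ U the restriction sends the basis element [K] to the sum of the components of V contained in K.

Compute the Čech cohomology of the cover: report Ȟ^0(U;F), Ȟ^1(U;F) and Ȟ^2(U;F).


nerve of the cover:
  A1={{p4},{p1,p4},{p2,p4},{p3,p4},{p4,p5},{p3,p4,p5}} A2={{p2},{p4},{p5},{p1,p2},{p1,p4},{p2,p3},{p2,p4},{p3,p4},{p3,p5},{p4,p5},{p1,p2,p3},{p3,p4,p5}} A3={{p2},{p3},{p5},{p1,p2},{p1,p3},{p2,p3},{p2,p4},{p3,p4},{p3,p5},{p4,p5},{p1,p2,p3},{p3,p4,p5}} A4={{p1},{p2},{p3},{p1,p2},{p1,p3},{p1,p4},{p2,p3},{p2,p4},{p3,p4},{p3,p5},{p1,p2,p3},{p3,p4,p5}} A5={{p3},{p4},{p1,p3},{p1,p4},{p2,p3},{p2,p4},{p3,p4},{p3,p5},{p4,p5},{p1,p2,p3},{p3,p4,p5}}
  A12={{p4},{p1,p4},{p2,p4},{p3,p4},{p4,p5},{p3,p4,p5}} A13={{p2,p4},{p3,p4},{p4,p5},{p3,p4,p5}} A14={{p1,p4},{p2,p4},{p3,p4},{p3,p4,p5}} A15={{p4},{p1,p4},{p2,p4},{p3,p4},{p4,p5},{p3,p4,p5}} A23={{p2},{p5},{p1,p2},{p2,p3},{p2,p4},{p3,p4},{p3,p5},{p4,p5},{p1,p2,p3},{p3,p4,p5}} A24={{p2},{p1,p2},{p1,p4},{p2,p3},{p2,p4},{p3,p4},{p3,p5},{p1,p2,p3},{p3,p4,p5}} A25={{p4},{p1,p4},{p2,p3},{p2,p4},{p3,p4},{p3,p5},{p4,p5},{p1,p2,p3},{p3,p4,p5}} A34={{p2},{p3},{p1,p2},{p1,p3},{p2,p3},{p2,p4},{p3,p4},{p3,p5},{p1,p2,p3},{p3,p4,p5}} A35={{p3},{p1,p3},{p2,p3},{p2,p4},{p3,p4},{p3,p5},{p4,p5},{p1,p2,p3},{p3,p4,p5}} A45={{p3},{p1,p3},{p1,p4},{p2,p3},{p2,p4},{p3,p4},{p3,p5},{p1,p2,p3},{p3,p4,p5}}
  A123={{p2,p4},{p3,p4},{p4,p5},{p3,p4,p5}} A124={{p1,p4},{p2,p4},{p3,p4},{p3,p4,p5}} A125={{p4},{p1,p4},{p2,p4},{p3,p4},{p4,p5},{p3,p4,p5}} A134={{p2,p4},{p3,p4},{p3,p4,p5}} A135={{p2,p4},{p3,p4},{p4,p5},{p3,p4,p5}} A145={{p1,p4},{p2,p4},{p3,p4},{p3,p4,p5}} A234={{p2},{p1,p2},{p2,p3},{p2,p4},{p3,p4},{p3,p5},{p1,p2,p3},{p3,p4,p5}} A235={{p2,p3},{p2,p4},{p3,p4},{p3,p5},{p4,p5},{p1,p2,p3},{p3,p4,p5}} A245={{p1,p4},{p2,p3},{p2,p4},{p3,p4},{p3,p5},{p1,p2,p3},{p3,p4,p5}} A345={{p3},{p1,p3},{p2,p3},{p2,p4},{p3,p4},{p3,p5},{p1,p2,p3},{p3,p4,p5}}
  A1234={{p2,p4},{p3,p4},{p3,p4,p5}} A1235={{p2,p4},{p3,p4},{p4,p5},{p3,p4,p5}} A1245={{p1,p4},{p2,p4},{p3,p4},{p3,p4,p5}} A1345={{p2,p4},{p3,p4},{p3,p4,p5}} A2345={{p2,p3},{p2,p4},{p3,p4},{p3,p5},{p1,p2,p3},{p3,p4,p5}}
  A12345={{p2,p4},{p3,p4},{p3,p4,p5}}
components per intersection:
  A1: {{p4},{p1,p4},{p2,p4},{p3,p4},{p4,p5},{p3,p4,p5}}
  A2: {{p2},{p4},{p5},{p1,p2},{p1,p4},{p2,p3},{p2,p4},{p3,p4},{p3,p5},{p4,p5},{p1,p2,p3},{p3,p4,p5}}
  A3: {{p2},{p3},{p5},{p1,p2},{p1,p3},{p2,p3},{p2,p4},{p3,p4},{p3,p5},{p4,p5},{p1,p2,p3},{p3,p4,p5}}
  A4: {{p1},{p2},{p3},{p1,p2},{p1,p3},{p1,p4},{p2,p3},{p2,p4},{p3,p4},{p3,p5},{p1,p2,p3},{p3,p4,p5}}
  A5: {{p3},{p4},{p1,p3},{p1,p4},{p2,p3},{p2,p4},{p3,p4},{p3,p5},{p4,p5},{p1,p2,p3},{p3,p4,p5}}
  A12: {{p4},{p1,p4},{p2,p4},{p3,p4},{p4,p5},{p3,p4,p5}}
  A13: {{p2,p4}} {{p3,p4},{p4,p5},{p3,p4,p5}}
  A14: {{p1,p4}} {{p2,p4}} {{p3,p4},{p3,p4,p5}}
  A15: {{p4},{p1,p4},{p2,p4},{p3,p4},{p4,p5},{p3,p4,p5}}
  A23: {{p2},{p1,p2},{p2,p3},{p2,p4},{p1,p2,p3}} {{p5},{p3,p4},{p3,p5},{p4,p5},{p3,p4,p5}}
  A24: {{p2},{p1,p2},{p2,p3},{p2,p4},{p1,p2,p3}} {{p1,p4}} {{p3,p4},{p3,p5},{p3,p4,p5}}
  A25: {{p4},{p1,p4},{p2,p4},{p3,p4},{p3,p5},{p4,p5},{p3,p4,p5}} {{p2,p3},{p1,p2,p3}}
  A34: {{p2},{p3},{p1,p2},{p1,p3},{p2,p3},{p2,p4},{p3,p4},{p3,p5},{p1,p2,p3},{p3,p4,p5}}
  A35: {{p3},{p1,p3},{p2,p3},{p3,p4},{p3,p5},{p4,p5},{p1,p2,p3},{p3,p4,p5}} {{p2,p4}}
  A45: {{p3},{p1,p3},{p2,p3},{p3,p4},{p3,p5},{p1,p2,p3},{p3,p4,p5}} {{p1,p4}} {{p2,p4}}
  A123: {{p2,p4}} {{p3,p4},{p4,p5},{p3,p4,p5}}
  A124: {{p1,p4}} {{p2,p4}} {{p3,p4},{p3,p4,p5}}
  A125: {{p4},{p1,p4},{p2,p4},{p3,p4},{p4,p5},{p3,p4,p5}}
  A134: {{p2,p4}} {{p3,p4},{p3,p4,p5}}
  A135: {{p2,p4}} {{p3,p4},{p4,p5},{p3,p4,p5}}
  A145: {{p1,p4}} {{p2,p4}} {{p3,p4},{p3,p4,p5}}
  A234: {{p2},{p1,p2},{p2,p3},{p2,p4},{p1,p2,p3}} {{p3,p4},{p3,p5},{p3,p4,p5}}
  A235: {{p2,p3},{p1,p2,p3}} {{p2,p4}} {{p3,p4},{p3,p5},{p4,p5},{p3,p4,p5}}
  A245: {{p1,p4}} {{p2,p3},{p1,p2,p3}} {{p2,p4}} {{p3,p4},{p3,p5},{p3,p4,p5}}
  A345: {{p3},{p1,p3},{p2,p3},{p3,p4},{p3,p5},{p1,p2,p3},{p3,p4,p5}} {{p2,p4}}
  A1234: {{p2,p4}} {{p3,p4},{p3,p4,p5}}
  A1235: {{p2,p4}} {{p3,p4},{p4,p5},{p3,p4,p5}}
  A1245: {{p1,p4}} {{p2,p4}} {{p3,p4},{p3,p4,p5}}
  A1345: {{p2,p4}} {{p3,p4},{p3,p4,p5}}
  A2345: {{p2,p3},{p1,p2,p3}} {{p2,p4}} {{p3,p4},{p3,p5},{p3,p4,p5}}
  A12345: {{p2,p4}} {{p3,p4},{p3,p4,p5}}
C dims 5,20,24,12; δ0: rk 4, SNF 1^4; δ1: rk 14, SNF 1^14; δ2: rk 10, SNF 1^10
Ȟ^0 = (5 − 4) − 0 = 1, so Ȟ^0 ≅ Z
Ȟ^1 = (20 − 14) − 4 = 2, so Ȟ^1 ≅ Z^2
Ȟ^2 = (24 − 10) − 14 = 0, so Ȟ^2 ≅ 0

Ȟ^0 = Z; Ȟ^1 = Z^2; Ȟ^2 = 0


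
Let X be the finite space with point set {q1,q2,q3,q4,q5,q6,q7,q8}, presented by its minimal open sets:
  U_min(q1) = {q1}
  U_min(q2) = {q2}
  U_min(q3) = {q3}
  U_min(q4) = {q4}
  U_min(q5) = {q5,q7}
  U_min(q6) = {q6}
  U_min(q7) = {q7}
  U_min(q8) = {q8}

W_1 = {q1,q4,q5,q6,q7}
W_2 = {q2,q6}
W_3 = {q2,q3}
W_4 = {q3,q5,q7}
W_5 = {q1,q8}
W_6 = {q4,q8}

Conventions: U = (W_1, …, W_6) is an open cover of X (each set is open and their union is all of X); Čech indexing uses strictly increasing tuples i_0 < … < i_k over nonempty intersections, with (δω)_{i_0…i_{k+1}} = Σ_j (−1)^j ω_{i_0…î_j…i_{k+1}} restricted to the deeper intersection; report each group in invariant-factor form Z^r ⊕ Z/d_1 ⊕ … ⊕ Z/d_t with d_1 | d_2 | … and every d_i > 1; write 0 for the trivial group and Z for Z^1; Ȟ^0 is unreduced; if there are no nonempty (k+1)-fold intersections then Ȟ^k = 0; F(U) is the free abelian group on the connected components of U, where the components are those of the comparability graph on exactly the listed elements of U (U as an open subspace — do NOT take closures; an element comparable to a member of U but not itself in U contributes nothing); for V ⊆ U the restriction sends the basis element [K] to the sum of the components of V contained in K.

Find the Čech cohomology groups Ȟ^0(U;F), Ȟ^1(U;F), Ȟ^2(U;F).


Ȟ^0 ≅ Z^7; Ȟ^1 ≅ 0; Ȟ^2 ≅ 0

nerve simplices:
  W12={q6} W14={q5,q7} W15={q1} W16={q4} W23={q2} W34={q3} W56={q8}
components per intersection:
  W1: {q1} {q4} {q5,q7} {q6}
  W2: {q2} {q6}
  W3: {q2} {q3}
  W4: {q3} {q5,q7}
  W5: {q1} {q8}
  W6: {q4} {q8}
  W12: {q6}
  W14: {q5,q7}
  W15: {q1}
  W16: {q4}
  W23: {q2}
  W34: {q3}
  W56: {q8}
C dims 14,7; δ0: rk 7, SNF 1^7
degree 0: 14−7−0 = 7 → Ȟ^0 ≅ Z^7
degree 1: 7−0−7 = 0 → Ȟ^1 ≅ 0
degree 2: 0−0−0 = 0 → Ȟ^2 ≅ 0


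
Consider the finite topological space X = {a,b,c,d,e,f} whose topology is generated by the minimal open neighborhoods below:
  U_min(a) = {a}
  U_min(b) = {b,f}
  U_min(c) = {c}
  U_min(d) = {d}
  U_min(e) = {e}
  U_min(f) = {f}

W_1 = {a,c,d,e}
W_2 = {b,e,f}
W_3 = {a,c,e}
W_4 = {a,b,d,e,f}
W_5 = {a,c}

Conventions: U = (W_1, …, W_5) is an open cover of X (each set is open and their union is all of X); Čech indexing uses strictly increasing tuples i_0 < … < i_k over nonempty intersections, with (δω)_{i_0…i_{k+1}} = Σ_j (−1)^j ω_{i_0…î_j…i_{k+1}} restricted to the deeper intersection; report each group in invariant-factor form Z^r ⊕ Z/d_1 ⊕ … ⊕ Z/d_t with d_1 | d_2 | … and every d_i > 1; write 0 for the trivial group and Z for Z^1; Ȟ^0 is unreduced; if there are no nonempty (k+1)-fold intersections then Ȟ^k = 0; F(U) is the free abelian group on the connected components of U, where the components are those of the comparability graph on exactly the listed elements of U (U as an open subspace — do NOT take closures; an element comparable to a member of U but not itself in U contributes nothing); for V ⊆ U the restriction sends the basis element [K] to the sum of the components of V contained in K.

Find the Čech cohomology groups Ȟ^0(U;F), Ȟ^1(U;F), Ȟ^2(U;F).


nonempty overlaps:
  W12={e} W13={a,c,e} W14={a,d,e} W15={a,c} W23={e} W24={b,e,f} W34={a,e} W35={a,c} W45={a}
  W123={e} W124={e} W134={a,e} W135={a,c} W145={a} W234={e} W345={a}
  W1234={e} W1345={a}
components per intersection:
  W1: {a} {c} {d} {e}
  W2: {b,f} {e}
  W3: {a} {c} {e}
  W4: {a} {b,f} {d} {e}
  W5: {a} {c}
  W12: {e}
  W13: {a} {c} {e}
  W14: {a} {d} {e}
  W15: {a} {c}
  W23: {e}
  W24: {b,f} {e}
  W34: {a} {e}
  W35: {a} {c}
  W45: {a}
  W123: {e}
  W124: {e}
  W134: {a} {e}
  W135: {a} {c}
  W145: {a}
  W234: {e}
  W345: {a}
  W1234: {e}
  W1345: {a}
C dims 15,17,9,2; δ0: rk 10, SNF 1^10; δ1: rk 7, SNF 1^7; δ2: rk 2, SNF 1^2
degree 0: 15−10−0 = 5 → Ȟ^0 ≅ Z^5
degree 1: 17−7−10 = 0 → Ȟ^1 ≅ 0
degree 2: 9−2−7 = 0 → Ȟ^2 ≅ 0

Ȟ^0(U;F) ≅ Z^5, Ȟ^1(U;F) ≅ 0 and Ȟ^2(U;F) ≅ 0


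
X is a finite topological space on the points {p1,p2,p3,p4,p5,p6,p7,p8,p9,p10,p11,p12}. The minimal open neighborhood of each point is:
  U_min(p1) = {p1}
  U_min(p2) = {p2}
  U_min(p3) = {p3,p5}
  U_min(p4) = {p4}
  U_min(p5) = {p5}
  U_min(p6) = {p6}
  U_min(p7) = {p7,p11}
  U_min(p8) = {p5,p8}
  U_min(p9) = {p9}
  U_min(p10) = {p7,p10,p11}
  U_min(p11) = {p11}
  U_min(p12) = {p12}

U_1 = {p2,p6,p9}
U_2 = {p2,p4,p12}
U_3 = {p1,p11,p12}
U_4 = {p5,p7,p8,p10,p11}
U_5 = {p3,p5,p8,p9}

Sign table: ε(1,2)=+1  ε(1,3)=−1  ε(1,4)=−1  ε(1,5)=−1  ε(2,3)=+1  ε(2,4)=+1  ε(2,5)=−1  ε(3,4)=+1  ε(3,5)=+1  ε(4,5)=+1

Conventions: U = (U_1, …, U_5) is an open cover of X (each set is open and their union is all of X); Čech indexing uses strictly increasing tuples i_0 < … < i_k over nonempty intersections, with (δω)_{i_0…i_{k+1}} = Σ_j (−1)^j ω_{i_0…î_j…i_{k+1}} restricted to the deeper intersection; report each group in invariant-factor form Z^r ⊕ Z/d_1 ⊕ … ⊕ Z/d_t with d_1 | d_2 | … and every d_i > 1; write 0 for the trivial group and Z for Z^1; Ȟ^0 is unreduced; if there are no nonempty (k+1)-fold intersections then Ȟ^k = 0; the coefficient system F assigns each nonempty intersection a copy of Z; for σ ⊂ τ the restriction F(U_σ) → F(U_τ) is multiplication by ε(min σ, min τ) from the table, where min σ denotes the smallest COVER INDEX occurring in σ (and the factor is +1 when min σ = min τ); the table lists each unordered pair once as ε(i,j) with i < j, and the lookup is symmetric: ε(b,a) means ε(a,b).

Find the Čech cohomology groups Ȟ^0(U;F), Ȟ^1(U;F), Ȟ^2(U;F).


nerve of the cover:
  U12={p2} U15={p9} U23={p12} U34={p11} U45={p5,p8}
C dims 5,5; δ0: rk 5, SNF 1^4·2
Ȟ^0 = (5 − 5) − 0 = 0, so Ȟ^0 ≅ 0
Ȟ^1 = (5 − 0) − 5 = 0 plus torsion [2], so Ȟ^1 ≅ Z/2
Ȟ^2 = (0 − 0) − 0 = 0, so Ȟ^2 ≅ 0

Ȟ^0 = 0,  Ȟ^1 = Z/2,  Ȟ^2 = 0


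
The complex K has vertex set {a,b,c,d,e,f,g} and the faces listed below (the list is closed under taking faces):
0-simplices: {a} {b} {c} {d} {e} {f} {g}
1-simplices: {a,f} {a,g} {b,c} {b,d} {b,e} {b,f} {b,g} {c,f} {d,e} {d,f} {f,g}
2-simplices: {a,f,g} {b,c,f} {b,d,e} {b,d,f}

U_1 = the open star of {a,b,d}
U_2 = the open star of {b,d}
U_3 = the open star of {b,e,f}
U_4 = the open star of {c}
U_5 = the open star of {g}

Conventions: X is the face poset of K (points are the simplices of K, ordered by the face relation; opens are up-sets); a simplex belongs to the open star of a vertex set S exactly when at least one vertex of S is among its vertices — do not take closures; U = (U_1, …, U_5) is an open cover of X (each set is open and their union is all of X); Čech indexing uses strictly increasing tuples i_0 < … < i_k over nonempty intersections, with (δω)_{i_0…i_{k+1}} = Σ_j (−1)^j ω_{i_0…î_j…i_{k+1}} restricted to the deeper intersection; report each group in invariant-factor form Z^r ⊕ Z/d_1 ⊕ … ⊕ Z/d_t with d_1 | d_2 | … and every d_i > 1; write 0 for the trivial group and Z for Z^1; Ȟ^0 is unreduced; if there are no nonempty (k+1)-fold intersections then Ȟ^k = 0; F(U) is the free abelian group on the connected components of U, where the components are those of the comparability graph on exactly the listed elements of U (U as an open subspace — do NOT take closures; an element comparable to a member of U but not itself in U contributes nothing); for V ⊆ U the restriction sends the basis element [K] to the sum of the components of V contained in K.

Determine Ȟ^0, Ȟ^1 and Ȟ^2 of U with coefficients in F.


Ȟ^0 ≅ Z, Ȟ^1 ≅ Z and Ȟ^2 ≅ 0

cover nerve:
  U1={{a},{b},{d},{a,f},{a,g},{b,c},{b,d},{b,e},{b,f},{b,g},{d,e},{d,f},{a,f,g},{b,c,f},{b,d,e},{b,d,f}} U2={{b},{d},{b,c},{b,d},{b,e},{b,f},{b,g},{d,e},{d,f},{b,c,f},{b,d,e},{b,d,f}} U3={{b},{e},{f},{a,f},{b,c},{b,d},{b,e},{b,f},{b,g},{c,f},{d,e},{d,f},{f,g},{a,f,g},{b,c,f},{b,d,e},{b,d,f}} U4={{c},{b,c},{c,f},{b,c,f}} U5={{g},{a,g},{b,g},{f,g},{a,f,g}}
  U12={{b},{d},{b,c},{b,d},{b,e},{b,f},{b,g},{d,e},{d,f},{b,c,f},{b,d,e},{b,d,f}} U13={{b},{a,f},{b,c},{b,d},{b,e},{b,f},{b,g},{d,e},{d,f},{a,f,g},{b,c,f},{b,d,e},{b,d,f}} U14={{b,c},{b,c,f}} U15={{a,g},{b,g},{a,f,g}} U23={{b},{b,c},{b,d},{b,e},{b,f},{b,g},{d,e},{d,f},{b,c,f},{b,d,e},{b,d,f}} U24={{b,c},{b,c,f}} U25={{b,g}} U34={{b,c},{c,f},{b,c,f}} U35={{b,g},{f,g},{a,f,g}}
  U123={{b},{b,c},{b,d},{b,e},{b,f},{b,g},{d,e},{d,f},{b,c,f},{b,d,e},{b,d,f}} U124={{b,c},{b,c,f}} U125={{b,g}} U134={{b,c},{b,c,f}} U135={{b,g},{a,f,g}} U234={{b,c},{b,c,f}} U235={{b,g}}
  U1234={{b,c},{b,c,f}} U1235={{b,g}}
components per intersection:
  U1: {{a},{a,f},{a,g},{a,f,g}} {{b},{d},{b,c},{b,d},{b,e},{b,f},{b,g},{d,e},{d,f},{b,c,f},{b,d,e},{b,d,f}}
  U2: {{b},{d},{b,c},{b,d},{b,e},{b,f},{b,g},{d,e},{d,f},{b,c,f},{b,d,e},{b,d,f}}
  U3: {{b},{e},{f},{a,f},{b,c},{b,d},{b,e},{b,f},{b,g},{c,f},{d,e},{d,f},{f,g},{a,f,g},{b,c,f},{b,d,e},{b,d,f}}
  U4: {{c},{b,c},{c,f},{b,c,f}}
  U5: {{g},{a,g},{b,g},{f,g},{a,f,g}}
  U12: {{b},{d},{b,c},{b,d},{b,e},{b,f},{b,g},{d,e},{d,f},{b,c,f},{b,d,e},{b,d,f}}
  U13: {{b},{b,c},{b,d},{b,e},{b,f},{b,g},{d,e},{d,f},{b,c,f},{b,d,e},{b,d,f}} {{a,f},{a,f,g}}
  U14: {{b,c},{b,c,f}}
  U15: {{a,g},{a,f,g}} {{b,g}}
  U23: {{b},{b,c},{b,d},{b,e},{b,f},{b,g},{d,e},{d,f},{b,c,f},{b,d,e},{b,d,f}}
  U24: {{b,c},{b,c,f}}
  U25: {{b,g}}
  U34: {{b,c},{c,f},{b,c,f}}
  U35: {{b,g}} {{f,g},{a,f,g}}
  U123: {{b},{b,c},{b,d},{b,e},{b,f},{b,g},{d,e},{d,f},{b,c,f},{b,d,e},{b,d,f}}
  U124: {{b,c},{b,c,f}}
  U125: {{b,g}}
  U134: {{b,c},{b,c,f}}
  U135: {{b,g}} {{a,f,g}}
  U234: {{b,c},{b,c,f}}
  U235: {{b,g}}
  U1234: {{b,c},{b,c,f}}
  U1235: {{b,g}}
C dims 6,12,8,2; δ0: rk 5, SNF 1^5; δ1: rk 6, SNF 1^6; δ2: rk 2, SNF 1^2
Ȟ^0: (6−5)−0=1 ⇒ Z
Ȟ^1: (12−6)−5=1 ⇒ Z
Ȟ^2: (8−2)−6=0 ⇒ 0


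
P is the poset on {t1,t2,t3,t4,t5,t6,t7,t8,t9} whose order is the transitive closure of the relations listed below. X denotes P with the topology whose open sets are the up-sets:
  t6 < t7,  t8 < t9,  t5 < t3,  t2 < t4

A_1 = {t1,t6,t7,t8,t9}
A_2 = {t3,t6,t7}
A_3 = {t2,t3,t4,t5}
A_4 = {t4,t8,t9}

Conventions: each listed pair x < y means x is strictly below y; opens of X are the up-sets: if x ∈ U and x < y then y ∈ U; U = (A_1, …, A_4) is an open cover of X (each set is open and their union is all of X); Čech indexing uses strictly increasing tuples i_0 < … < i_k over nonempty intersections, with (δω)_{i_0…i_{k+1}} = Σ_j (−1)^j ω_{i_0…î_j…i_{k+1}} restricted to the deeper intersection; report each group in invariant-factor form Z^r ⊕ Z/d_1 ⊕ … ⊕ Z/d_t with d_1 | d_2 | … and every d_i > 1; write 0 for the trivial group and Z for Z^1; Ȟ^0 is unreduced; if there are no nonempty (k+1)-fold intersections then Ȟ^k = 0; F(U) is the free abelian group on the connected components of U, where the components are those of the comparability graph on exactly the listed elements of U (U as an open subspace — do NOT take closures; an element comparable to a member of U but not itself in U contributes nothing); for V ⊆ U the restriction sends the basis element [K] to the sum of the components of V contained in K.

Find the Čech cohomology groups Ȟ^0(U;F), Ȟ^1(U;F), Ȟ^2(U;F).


Ȟ^0(U;F) ≅ Z^5, Ȟ^1(U;F) ≅ 0, Ȟ^2(U;F) ≅ 0

nonempty overlaps:
  A12={t6,t7} A14={t8,t9} A23={t3} A34={t4}
components per intersection:
  A1: {t1} {t6,t7} {t8,t9}
  A2: {t3} {t6,t7}
  A3: {t2,t4} {t3,t5}
  A4: {t4} {t8,t9}
  A12: {t6,t7}
  A14: {t8,t9}
  A23: {t3}
  A34: {t4}
C dims 9,4; δ0: rk 4, SNF 1^4
degree 0: 9−4−0 = 5 → Ȟ^0 ≅ Z^5
degree 1: 4−0−4 = 0 → Ȟ^1 ≅ 0
degree 2: 0−0−0 = 0 → Ȟ^2 ≅ 0
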